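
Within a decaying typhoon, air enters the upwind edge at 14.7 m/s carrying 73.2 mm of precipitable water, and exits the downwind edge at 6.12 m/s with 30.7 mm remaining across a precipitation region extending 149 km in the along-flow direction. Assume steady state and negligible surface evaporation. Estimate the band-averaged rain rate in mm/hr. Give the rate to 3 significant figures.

Column moisture flux per unit crosswind length is F = V × PW.
Inflow: F_in = 14.7 × 73.2 = 1076.04 mm·m/s
Outflow: F_out = 6.12 × 30.7 = 187.884 mm·m/s
Steady-state rate R = (F_in − F_out)/L = (1076.04 − 187.884) / 149000 m = 5.961e-03 mm/s.
R = 5.961e-03 × 3600 = 21.5 mm/hr.

R ≈ 21.5 mm/hr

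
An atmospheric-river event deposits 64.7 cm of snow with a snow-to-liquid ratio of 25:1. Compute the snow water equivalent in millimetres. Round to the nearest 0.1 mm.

SWE = snow depth / ratio = 64.7 cm / 25 = 2.588 cm = 25.9 mm.

SWE ≈ 25.9 mm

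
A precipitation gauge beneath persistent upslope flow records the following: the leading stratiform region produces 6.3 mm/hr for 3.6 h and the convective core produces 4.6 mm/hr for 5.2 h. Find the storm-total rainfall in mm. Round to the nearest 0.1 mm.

Total = Σ Rᵢ Δtᵢ = 6.3 × 3.6 + 4.6 × 5.2
      = 22.68 + 23.92 = 46.6 mm.

total ≈ 46.6 mm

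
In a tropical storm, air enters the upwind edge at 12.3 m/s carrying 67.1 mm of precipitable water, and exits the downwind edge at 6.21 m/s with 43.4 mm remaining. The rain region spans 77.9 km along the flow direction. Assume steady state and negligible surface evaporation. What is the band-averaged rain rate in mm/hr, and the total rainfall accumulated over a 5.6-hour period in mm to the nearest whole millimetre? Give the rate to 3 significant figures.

Column moisture flux per unit crosswind length is F = V × PW.
Inflow: F_in = 12.3 × 67.1 = 825.33 mm·m/s
Outflow: F_out = 6.21 × 43.4 = 269.514 mm·m/s
Steady-state rate R = (F_in − F_out)/L = (825.33 − 269.514) / 77900 m = 7.135e-03 mm/s.
R = 7.135e-03 × 3600 = 25.7 mm/hr.
Over 5.6 h: total = 25.7 × 5.6 = 143.92 ≈ 144 mm.

R ≈ 25.7 mm/hr; total ≈ 144 mm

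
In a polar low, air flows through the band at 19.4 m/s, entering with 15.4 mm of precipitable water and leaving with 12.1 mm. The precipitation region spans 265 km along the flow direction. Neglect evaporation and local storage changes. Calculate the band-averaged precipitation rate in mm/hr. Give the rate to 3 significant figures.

Column moisture flux per unit crosswind length is F = V × PW.
Inflow: F_in = 19.4 × 15.4 = 298.76 mm·m/s
Outflow: F_out = 19.4 × 12.1 = 234.74 mm·m/s
Steady-state rate R = (F_in − F_out)/L = (298.76 − 234.74) / 265000 m = 2.416e-04 mm/s.
R = 2.416e-04 × 3600 = 0.870 mm/hr.

R ≈ 0.870 mm/hr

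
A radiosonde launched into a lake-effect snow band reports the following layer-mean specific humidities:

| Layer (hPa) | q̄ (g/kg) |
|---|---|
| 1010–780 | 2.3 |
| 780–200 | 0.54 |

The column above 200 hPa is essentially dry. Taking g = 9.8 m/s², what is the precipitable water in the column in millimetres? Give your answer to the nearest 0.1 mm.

PW ≈ 8.6 mm

Precipitable water is the column-integrated vapour mass per unit area: PW = (1/g) Σ q̄ Δp, with q in kg/kg and Δp in Pa (1 kg/m² of water = 1 mm).
Layer 1010–780 hPa: Δp = 230 hPa = 23000 Pa, q̄ = 0.0023 kg/kg → 0.0023 × 23000 / 9.8 = 5.40 mm
Layer 780–200 hPa: Δp = 580 hPa = 58000 Pa, q̄ = 0.00054 kg/kg → 0.00054 × 58000 / 9.8 = 3.20 mm
PW = 5.40 + 3.20 = 8.60 ≈ 8.6 mm.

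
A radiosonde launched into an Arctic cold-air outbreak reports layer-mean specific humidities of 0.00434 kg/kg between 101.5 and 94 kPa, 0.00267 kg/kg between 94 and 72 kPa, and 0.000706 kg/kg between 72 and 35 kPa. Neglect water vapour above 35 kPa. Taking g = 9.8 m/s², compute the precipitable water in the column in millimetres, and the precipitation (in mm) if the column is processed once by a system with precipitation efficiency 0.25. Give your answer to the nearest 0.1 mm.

Precipitable water is the column-integrated vapour mass per unit area: PW = (1/g) Σ q̄ Δp, with q in kg/kg and Δp in Pa (1 kg/m² of water = 1 mm).
Layer 101.5–94 kPa: Δp = 75 hPa = 7500 Pa, q̄ = 0.00434 kg/kg → 0.00434 × 7500 / 9.8 = 3.32 mm
Layer 94–72 kPa: Δp = 220 hPa = 22000 Pa, q̄ = 0.00267 kg/kg → 0.00267 × 22000 / 9.8 = 5.99 mm
Layer 72–35 kPa: Δp = 370 hPa = 37000 Pa, q̄ = 0.000706 kg/kg → 0.000706 × 37000 / 9.8 = 2.67 mm
PW = 3.32 + 5.99 + 2.67 = 11.98 ≈ 12.0 mm.
Precipitation = ε × PW = 0.25 × 12.0 = 3.0 mm.

PW ≈ 12.0 mm; precipitation ≈ 3.0 mm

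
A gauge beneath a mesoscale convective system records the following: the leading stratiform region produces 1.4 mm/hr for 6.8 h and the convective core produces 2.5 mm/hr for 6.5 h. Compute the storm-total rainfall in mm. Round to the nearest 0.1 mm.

total ≈ 25.8 mm

Total = Σ Rᵢ Δtᵢ = 1.4 × 6.8 + 2.5 × 6.5
      = 9.52 + 16.25 = 25.8 mm.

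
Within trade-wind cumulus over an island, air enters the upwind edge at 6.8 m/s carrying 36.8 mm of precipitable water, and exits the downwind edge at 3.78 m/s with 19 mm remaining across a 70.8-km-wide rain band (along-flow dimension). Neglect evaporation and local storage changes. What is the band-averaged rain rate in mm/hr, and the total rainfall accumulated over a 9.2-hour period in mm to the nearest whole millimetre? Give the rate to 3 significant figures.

R ≈ 9.07 mm/hr; total ≈ 83 mm

Column moisture flux per unit crosswind length is F = V × PW.
Inflow: F_in = 6.8 × 36.8 = 250.24 mm·m/s
Outflow: F_out = 3.78 × 19 = 71.82 mm·m/s
Steady-state rate R = (F_in − F_out)/L = (250.24 − 71.82) / 70800 m = 2.520e-03 mm/s.
R = 2.520e-03 × 3600 = 9.07 mm/hr.
Over 9.2 h: total = 9.07 × 9.2 = 83.444 ≈ 83 mm.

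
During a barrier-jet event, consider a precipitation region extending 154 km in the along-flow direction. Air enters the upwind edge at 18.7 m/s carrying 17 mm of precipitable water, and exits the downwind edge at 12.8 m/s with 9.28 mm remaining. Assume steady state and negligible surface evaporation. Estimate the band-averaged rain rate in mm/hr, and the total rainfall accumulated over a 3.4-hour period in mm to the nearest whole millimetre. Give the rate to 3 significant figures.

Column moisture flux per unit crosswind length is F = V × PW.
Inflow: F_in = 18.7 × 17 = 317.9 mm·m/s
Outflow: F_out = 12.8 × 9.28 = 118.784 mm·m/s
Steady-state rate R = (F_in − F_out)/L = (317.9 − 118.784) / 154000 m = 1.293e-03 mm/s.
R = 1.293e-03 × 3600 = 4.65 mm/hr.
Over 3.4 h: total = 4.65 × 3.4 = 15.81 ≈ 16 mm.

R ≈ 4.65 mm/hr; total ≈ 16 mm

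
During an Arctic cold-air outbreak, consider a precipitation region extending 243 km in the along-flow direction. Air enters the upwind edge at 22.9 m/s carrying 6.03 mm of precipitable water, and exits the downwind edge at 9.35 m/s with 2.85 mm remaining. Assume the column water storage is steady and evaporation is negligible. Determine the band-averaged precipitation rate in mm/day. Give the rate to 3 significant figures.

R ≈ 39.6 mm/day

Column moisture flux per unit crosswind length is F = V × PW.
Inflow: F_in = 22.9 × 6.03 = 138.087 mm·m/s
Outflow: F_out = 9.35 × 2.85 = 26.6475 mm·m/s
Steady-state rate R = (F_in − F_out)/L = (138.087 − 26.6475) / 243000 m = 4.586e-04 mm/s.
R = 4.586e-04 × 3600 × 24 = 39.6 mm/day.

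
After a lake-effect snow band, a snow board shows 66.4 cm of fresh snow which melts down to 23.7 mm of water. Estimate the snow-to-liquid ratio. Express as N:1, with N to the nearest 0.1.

ratio ≈ 28.0

Ratio = snow depth / SWE = 664 mm / 23.7 mm = 28.0, i.e. 28.0:1.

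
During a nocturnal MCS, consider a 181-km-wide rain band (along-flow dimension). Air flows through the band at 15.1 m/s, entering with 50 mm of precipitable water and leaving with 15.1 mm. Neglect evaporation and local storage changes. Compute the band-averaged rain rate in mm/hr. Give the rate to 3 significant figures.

Column moisture flux per unit crosswind length is F = V × PW.
Inflow: F_in = 15.1 × 50 = 755 mm·m/s
Outflow: F_out = 15.1 × 15.1 = 228.01 mm·m/s
Steady-state rate R = (F_in − F_out)/L = (755 − 228.01) / 181000 m = 2.912e-03 mm/s.
R = 2.912e-03 × 3600 = 10.5 mm/hr.

R ≈ 10.5 mm/hr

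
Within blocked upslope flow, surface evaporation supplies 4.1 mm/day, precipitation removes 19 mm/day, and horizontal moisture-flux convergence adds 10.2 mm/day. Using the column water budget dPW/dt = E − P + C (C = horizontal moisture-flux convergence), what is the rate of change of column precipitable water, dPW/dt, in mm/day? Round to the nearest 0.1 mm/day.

dPW/dt ≈ -4.7 mm/day

dPW/dt = E − P + C = 4.1 − 19 + (10.2) = -4.7 mm/day.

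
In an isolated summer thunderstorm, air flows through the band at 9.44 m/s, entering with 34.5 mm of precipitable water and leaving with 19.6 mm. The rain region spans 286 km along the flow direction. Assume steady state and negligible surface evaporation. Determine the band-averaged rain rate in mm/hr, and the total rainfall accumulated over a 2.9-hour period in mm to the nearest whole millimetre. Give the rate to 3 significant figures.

R ≈ 1.77 mm/hr; total ≈ 5 mm

Column moisture flux per unit crosswind length is F = V × PW.
Inflow: F_in = 9.44 × 34.5 = 325.68 mm·m/s
Outflow: F_out = 9.44 × 19.6 = 185.024 mm·m/s
Steady-state rate R = (F_in − F_out)/L = (325.68 − 185.024) / 286000 m = 4.918e-04 mm/s.
R = 4.918e-04 × 3600 = 1.77 mm/hr.
Over 2.9 h: total = 1.77 × 2.9 = 5.133 ≈ 5 mm.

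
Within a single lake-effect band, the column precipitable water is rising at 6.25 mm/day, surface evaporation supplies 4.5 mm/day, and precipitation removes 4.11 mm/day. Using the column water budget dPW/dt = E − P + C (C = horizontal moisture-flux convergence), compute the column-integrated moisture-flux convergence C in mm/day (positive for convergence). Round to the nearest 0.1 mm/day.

C ≈ 5.9 mm/day

dPW/dt = +6.25 mm/day.
C = dPW/dt − E + P = (+6.25) − 4.5 + 4.11 = 5.9 mm/day.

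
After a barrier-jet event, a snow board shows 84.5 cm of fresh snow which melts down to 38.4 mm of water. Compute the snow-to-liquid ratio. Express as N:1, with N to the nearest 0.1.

ratio ≈ 22.0

Ratio = snow depth / SWE = 845 mm / 38.4 mm = 22.0, i.e. 22.0:1.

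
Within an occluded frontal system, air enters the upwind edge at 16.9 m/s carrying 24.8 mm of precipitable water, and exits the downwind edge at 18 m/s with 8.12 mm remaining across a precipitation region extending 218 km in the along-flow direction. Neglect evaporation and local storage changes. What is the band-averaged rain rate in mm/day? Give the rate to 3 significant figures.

Column moisture flux per unit crosswind length is F = V × PW.
Inflow: F_in = 16.9 × 24.8 = 419.12 mm·m/s
Outflow: F_out = 18 × 8.12 = 146.16 mm·m/s
Steady-state rate R = (F_in − F_out)/L = (419.12 − 146.16) / 218000 m = 1.252e-03 mm/s.
R = 1.252e-03 × 3600 × 24 = 108 mm/day.

R ≈ 108 mm/day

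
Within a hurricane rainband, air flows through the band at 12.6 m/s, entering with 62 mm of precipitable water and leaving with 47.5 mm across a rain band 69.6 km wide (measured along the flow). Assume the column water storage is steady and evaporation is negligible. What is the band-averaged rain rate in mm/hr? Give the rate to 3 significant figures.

Column moisture flux per unit crosswind length is F = V × PW.
Inflow: F_in = 12.6 × 62 = 781.2 mm·m/s
Outflow: F_out = 12.6 × 47.5 = 598.5 mm·m/s
Steady-state rate R = (F_in − F_out)/L = (781.2 − 598.5) / 69600 m = 2.625e-03 mm/s.
R = 2.625e-03 × 3600 = 9.45 mm/hr.

R ≈ 9.45 mm/hr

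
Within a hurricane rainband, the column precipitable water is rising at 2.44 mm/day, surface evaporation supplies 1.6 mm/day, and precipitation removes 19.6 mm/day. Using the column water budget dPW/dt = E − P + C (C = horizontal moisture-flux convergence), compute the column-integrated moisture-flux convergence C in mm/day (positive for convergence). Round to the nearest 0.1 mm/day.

C ≈ 20.4 mm/day

dPW/dt = +2.44 mm/day.
C = dPW/dt − E + P = (+2.44) − 1.6 + 19.6 = 20.4 mm/day.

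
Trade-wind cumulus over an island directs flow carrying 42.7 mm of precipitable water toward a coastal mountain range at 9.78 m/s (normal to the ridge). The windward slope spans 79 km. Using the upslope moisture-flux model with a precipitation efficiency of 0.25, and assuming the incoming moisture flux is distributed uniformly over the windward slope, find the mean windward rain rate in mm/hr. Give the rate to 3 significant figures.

R ≈ 4.76 mm/hr

Incoming column moisture flux per unit ridge length: F = V × PW = 9.78 × 42.7 = 417.606 mm·m/s.
Spread over the 79 km slope with efficiency ε = 0.25: R = ε·F/W = 0.25 × 417.606 / 79000 m = 1.322e-03 mm/s.
R = 1.322e-03 × 3600 = 4.76 mm/hr.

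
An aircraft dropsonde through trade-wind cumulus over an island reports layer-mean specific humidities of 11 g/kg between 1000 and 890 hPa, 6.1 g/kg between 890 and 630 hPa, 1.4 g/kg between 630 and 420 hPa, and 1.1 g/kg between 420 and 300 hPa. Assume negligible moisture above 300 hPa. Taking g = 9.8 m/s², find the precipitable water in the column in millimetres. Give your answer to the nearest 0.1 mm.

PW ≈ 32.9 mm

Precipitable water is the column-integrated vapour mass per unit area: PW = (1/g) Σ q̄ Δp, with q in kg/kg and Δp in Pa (1 kg/m² of water = 1 mm).
Layer 1000–890 hPa: Δp = 110 hPa = 11000 Pa, q̄ = 0.011 kg/kg → 0.011 × 11000 / 9.8 = 12.35 mm
Layer 890–630 hPa: Δp = 260 hPa = 26000 Pa, q̄ = 0.0061 kg/kg → 0.0061 × 26000 / 9.8 = 16.18 mm
Layer 630–420 hPa: Δp = 210 hPa = 21000 Pa, q̄ = 0.0014 kg/kg → 0.0014 × 21000 / 9.8 = 3.00 mm
Layer 420–300 hPa: Δp = 120 hPa = 12000 Pa, q̄ = 0.0011 kg/kg → 0.0011 × 12000 / 9.8 = 1.35 mm
PW = 12.35 + 16.18 + 3.00 + 1.35 = 32.88 ≈ 32.9 mm.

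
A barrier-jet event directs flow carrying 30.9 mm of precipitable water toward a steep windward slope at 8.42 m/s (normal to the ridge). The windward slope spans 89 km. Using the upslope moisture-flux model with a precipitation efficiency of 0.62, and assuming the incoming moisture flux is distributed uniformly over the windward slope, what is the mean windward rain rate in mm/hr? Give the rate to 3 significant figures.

Incoming column moisture flux per unit ridge length: F = V × PW = 8.42 × 30.9 = 260.178 mm·m/s.
Spread over the 89 km slope with efficiency ε = 0.62: R = ε·F/W = 0.62 × 260.178 / 89000 m = 1.812e-03 mm/s.
R = 1.812e-03 × 3600 = 6.52 mm/hr.

R ≈ 6.52 mm/hr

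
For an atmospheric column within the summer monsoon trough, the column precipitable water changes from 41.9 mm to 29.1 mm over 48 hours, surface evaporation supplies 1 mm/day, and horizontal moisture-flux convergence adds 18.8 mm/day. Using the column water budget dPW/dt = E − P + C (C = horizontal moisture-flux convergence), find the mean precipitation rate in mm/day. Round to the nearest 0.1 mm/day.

dPW/dt = (29.1 − 41.9) mm / (48/24 day) = -6.400 mm/day.
P = E + C − dPW/dt = 1 + (18.8) − (-6.400) = 26.2 mm/day.

P ≈ 26.2 mm/day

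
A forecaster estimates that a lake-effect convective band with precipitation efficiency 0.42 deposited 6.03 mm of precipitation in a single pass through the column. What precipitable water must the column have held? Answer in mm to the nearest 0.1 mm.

PW = precipitation / ε = 6.03 / 0.42 = 14.4 mm.

PW ≈ 14.4 mm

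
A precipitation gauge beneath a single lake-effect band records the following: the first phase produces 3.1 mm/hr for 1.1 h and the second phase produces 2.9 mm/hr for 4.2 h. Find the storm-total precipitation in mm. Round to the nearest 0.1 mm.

total ≈ 15.6 mm

Total = Σ Rᵢ Δtᵢ = 3.1 × 1.1 + 2.9 × 4.2
      = 3.41 + 12.18 = 15.6 mm.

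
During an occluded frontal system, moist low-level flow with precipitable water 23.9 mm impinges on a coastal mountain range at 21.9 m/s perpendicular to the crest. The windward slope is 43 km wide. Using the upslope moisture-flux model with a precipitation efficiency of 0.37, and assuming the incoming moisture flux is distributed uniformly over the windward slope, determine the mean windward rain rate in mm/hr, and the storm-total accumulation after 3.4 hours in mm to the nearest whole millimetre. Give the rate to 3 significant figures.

Incoming column moisture flux per unit ridge length: F = V × PW = 21.9 × 23.9 = 523.41 mm·m/s.
Spread over the 43 km slope with efficiency ε = 0.37: R = ε·F/W = 0.37 × 523.41 / 43000 m = 4.504e-03 mm/s.
R = 4.504e-03 × 3600 = 16.2 mm/hr.
Over 3.4 h: total = 16.2 × 3.4 = 55.08 ≈ 55 mm.

R ≈ 16.2 mm/hr; total ≈ 55 mm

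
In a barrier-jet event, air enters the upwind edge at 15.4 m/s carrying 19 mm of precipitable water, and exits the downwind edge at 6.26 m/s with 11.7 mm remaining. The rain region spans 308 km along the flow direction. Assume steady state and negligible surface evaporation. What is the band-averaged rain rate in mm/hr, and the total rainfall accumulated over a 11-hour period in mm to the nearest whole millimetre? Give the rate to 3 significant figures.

Column moisture flux per unit crosswind length is F = V × PW.
Inflow: F_in = 15.4 × 19 = 292.6 mm·m/s
Outflow: F_out = 6.26 × 11.7 = 73.242 mm·m/s
Steady-state rate R = (F_in − F_out)/L = (292.6 − 73.242) / 308000 m = 7.122e-04 mm/s.
R = 7.122e-04 × 3600 = 2.56 mm/hr.
Over 11 h: total = 2.56 × 11 = 28.16 ≈ 28 mm.

R ≈ 2.56 mm/hr; total ≈ 28 mm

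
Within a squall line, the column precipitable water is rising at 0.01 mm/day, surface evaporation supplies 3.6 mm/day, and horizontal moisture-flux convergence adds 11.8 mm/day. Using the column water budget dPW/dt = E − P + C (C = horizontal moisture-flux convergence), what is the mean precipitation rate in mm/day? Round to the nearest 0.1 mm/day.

dPW/dt = +0.01 mm/day.
P = E + C − dPW/dt = 3.6 + (11.8) − (+0.01) = 15.4 mm/day.

P ≈ 15.4 mm/day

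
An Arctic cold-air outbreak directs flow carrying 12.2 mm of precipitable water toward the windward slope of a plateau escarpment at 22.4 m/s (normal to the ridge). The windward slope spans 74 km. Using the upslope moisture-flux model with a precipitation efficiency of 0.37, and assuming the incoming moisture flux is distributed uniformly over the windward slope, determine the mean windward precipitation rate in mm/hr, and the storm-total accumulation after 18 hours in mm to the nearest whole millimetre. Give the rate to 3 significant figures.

Incoming column moisture flux per unit ridge length: F = V × PW = 22.4 × 12.2 = 273.28 mm·m/s.
Spread over the 74 km slope with efficiency ε = 0.37: R = ε·F/W = 0.37 × 273.28 / 74000 m = 1.366e-03 mm/s.
R = 1.366e-03 × 3600 = 4.92 mm/hr.
Over 18 h: total = 4.92 × 18 = 88.56 ≈ 89 mm.

R ≈ 4.92 mm/hr; total ≈ 89 mm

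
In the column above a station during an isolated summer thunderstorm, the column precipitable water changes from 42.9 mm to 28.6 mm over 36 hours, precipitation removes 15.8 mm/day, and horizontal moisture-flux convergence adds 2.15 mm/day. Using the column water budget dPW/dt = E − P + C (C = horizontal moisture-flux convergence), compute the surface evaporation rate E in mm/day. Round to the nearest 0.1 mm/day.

dPW/dt = (28.6 − 42.9) mm / (36/24 day) = -9.533 mm/day.
E = dPW/dt + P − C = (-9.533) + 15.8 − (2.15) = 4.1 mm/day.

E ≈ 4.1 mm/day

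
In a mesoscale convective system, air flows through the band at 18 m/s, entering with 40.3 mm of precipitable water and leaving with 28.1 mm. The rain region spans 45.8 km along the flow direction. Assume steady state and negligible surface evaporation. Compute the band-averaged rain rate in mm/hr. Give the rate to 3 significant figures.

Column moisture flux per unit crosswind length is F = V × PW.
Inflow: F_in = 18 × 40.3 = 725.4 mm·m/s
Outflow: F_out = 18 × 28.1 = 505.8 mm·m/s
Steady-state rate R = (F_in − F_out)/L = (725.4 − 505.8) / 45800 m = 4.795e-03 mm/s.
R = 4.795e-03 × 3600 = 17.3 mm/hr.

R ≈ 17.3 mm/hr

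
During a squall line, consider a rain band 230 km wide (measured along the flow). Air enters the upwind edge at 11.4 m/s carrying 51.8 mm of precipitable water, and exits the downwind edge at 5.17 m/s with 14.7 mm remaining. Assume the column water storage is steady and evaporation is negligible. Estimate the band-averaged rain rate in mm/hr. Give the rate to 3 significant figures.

R ≈ 8.05 mm/hr

Column moisture flux per unit crosswind length is F = V × PW.
Inflow: F_in = 11.4 × 51.8 = 590.52 mm·m/s
Outflow: F_out = 5.17 × 14.7 = 75.999 mm·m/s
Steady-state rate R = (F_in − F_out)/L = (590.52 − 75.999) / 230000 m = 2.237e-03 mm/s.
R = 2.237e-03 × 3600 = 8.05 mm/hr.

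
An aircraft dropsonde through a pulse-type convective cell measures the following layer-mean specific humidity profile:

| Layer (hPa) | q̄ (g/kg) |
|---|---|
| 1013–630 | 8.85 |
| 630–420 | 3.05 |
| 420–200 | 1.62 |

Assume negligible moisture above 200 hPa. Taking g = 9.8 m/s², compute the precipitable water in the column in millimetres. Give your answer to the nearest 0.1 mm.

Precipitable water is the column-integrated vapour mass per unit area: PW = (1/g) Σ q̄ Δp, with q in kg/kg and Δp in Pa (1 kg/m² of water = 1 mm).
Layer 1013–630 hPa: Δp = 383 hPa = 38300 Pa, q̄ = 0.00885 kg/kg → 0.00885 × 38300 / 9.8 = 34.59 mm
Layer 630–420 hPa: Δp = 210 hPa = 21000 Pa, q̄ = 0.00305 kg/kg → 0.00305 × 21000 / 9.8 = 6.54 mm
Layer 420–200 hPa: Δp = 220 hPa = 22000 Pa, q̄ = 0.00162 kg/kg → 0.00162 × 22000 / 9.8 = 3.64 mm
PW = 34.59 + 6.54 + 3.64 = 44.77 ≈ 44.8 mm.

PW ≈ 44.8 mm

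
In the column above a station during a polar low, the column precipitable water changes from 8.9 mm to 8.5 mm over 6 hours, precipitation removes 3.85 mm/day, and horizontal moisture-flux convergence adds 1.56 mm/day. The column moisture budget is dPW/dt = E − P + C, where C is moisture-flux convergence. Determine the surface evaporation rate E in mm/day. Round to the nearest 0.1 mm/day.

E ≈ 0.7 mm/day

dPW/dt = (8.5 − 8.9) mm / (6/24 day) = -1.600 mm/day.
E = dPW/dt + P − C = (-1.600) + 3.85 − (1.56) = 0.7 mm/day.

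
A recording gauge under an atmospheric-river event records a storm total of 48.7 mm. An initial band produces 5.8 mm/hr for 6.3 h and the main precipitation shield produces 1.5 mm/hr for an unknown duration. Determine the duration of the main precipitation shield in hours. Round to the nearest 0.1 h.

duration ≈ 8.1 h

Known phases: 5.8 × 6.3 = 36.54 mm.
Remaining depth = 48.7 − 36.54 = 12.16 mm.
Duration = 12.16 / 1.5 = 8.1 h.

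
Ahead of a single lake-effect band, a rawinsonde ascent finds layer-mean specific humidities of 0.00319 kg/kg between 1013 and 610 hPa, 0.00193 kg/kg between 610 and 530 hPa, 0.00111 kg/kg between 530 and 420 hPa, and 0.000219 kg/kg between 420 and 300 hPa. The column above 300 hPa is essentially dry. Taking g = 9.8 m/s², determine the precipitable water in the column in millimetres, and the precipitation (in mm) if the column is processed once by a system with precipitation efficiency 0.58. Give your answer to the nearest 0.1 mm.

Precipitable water is the column-integrated vapour mass per unit area: PW = (1/g) Σ q̄ Δp, with q in kg/kg and Δp in Pa (1 kg/m² of water = 1 mm).
Layer 1013–610 hPa: Δp = 403 hPa = 40300 Pa, q̄ = 0.00319 kg/kg → 0.00319 × 40300 / 9.8 = 13.12 mm
Layer 610–530 hPa: Δp = 80 hPa = 8000 Pa, q̄ = 0.00193 kg/kg → 0.00193 × 8000 / 9.8 = 1.58 mm
Layer 530–420 hPa: Δp = 110 hPa = 11000 Pa, q̄ = 0.00111 kg/kg → 0.00111 × 11000 / 9.8 = 1.25 mm
Layer 420–300 hPa: Δp = 120 hPa = 12000 Pa, q̄ = 0.000219 kg/kg → 0.000219 × 12000 / 9.8 = 0.27 mm
PW = 13.12 + 1.58 + 1.25 + 0.27 = 16.22 ≈ 16.2 mm.
Precipitation = ε × PW = 0.58 × 16.2 = 9.4 mm.

PW ≈ 16.2 mm; precipitation ≈ 9.4 mm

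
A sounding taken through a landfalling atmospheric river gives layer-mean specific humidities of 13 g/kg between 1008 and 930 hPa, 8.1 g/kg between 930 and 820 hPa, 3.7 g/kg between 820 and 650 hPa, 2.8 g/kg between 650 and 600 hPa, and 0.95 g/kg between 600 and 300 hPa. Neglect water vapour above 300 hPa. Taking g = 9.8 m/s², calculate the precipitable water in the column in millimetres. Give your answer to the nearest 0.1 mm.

Precipitable water is the column-integrated vapour mass per unit area: PW = (1/g) Σ q̄ Δp, with q in kg/kg and Δp in Pa (1 kg/m² of water = 1 mm).
Layer 1008–930 hPa: Δp = 78 hPa = 7800 Pa, q̄ = 0.013 kg/kg → 0.013 × 7800 / 9.8 = 10.35 mm
Layer 930–820 hPa: Δp = 110 hPa = 11000 Pa, q̄ = 0.0081 kg/kg → 0.0081 × 11000 / 9.8 = 9.09 mm
Layer 820–650 hPa: Δp = 170 hPa = 17000 Pa, q̄ = 0.0037 kg/kg → 0.0037 × 17000 / 9.8 = 6.42 mm
Layer 650–600 hPa: Δp = 50 hPa = 5000 Pa, q̄ = 0.0028 kg/kg → 0.0028 × 5000 / 9.8 = 1.43 mm
Layer 600–300 hPa: Δp = 300 hPa = 30000 Pa, q̄ = 0.00095 kg/kg → 0.00095 × 30000 / 9.8 = 2.91 mm
PW = 10.35 + 9.09 + 6.42 + 1.43 + 2.91 = 30.20 ≈ 30.2 mm.

PW ≈ 30.2 mm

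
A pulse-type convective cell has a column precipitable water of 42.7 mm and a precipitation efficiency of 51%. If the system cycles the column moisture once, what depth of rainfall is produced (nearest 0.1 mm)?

rainfall ≈ 21.8 mm

Rainfall = ε × PW = 0.51 × 42.7 = 21.8 mm.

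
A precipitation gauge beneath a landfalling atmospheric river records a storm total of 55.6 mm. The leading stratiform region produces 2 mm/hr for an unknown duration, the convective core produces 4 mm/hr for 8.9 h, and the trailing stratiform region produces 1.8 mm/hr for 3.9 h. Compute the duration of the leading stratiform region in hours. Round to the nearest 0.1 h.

Known phases: 4 × 8.9 + 1.8 × 3.9 = 35.6 + 7.02 = 42.62 mm.
Remaining depth = 55.6 − 42.62 = 12.98 mm.
Duration = 12.98 / 2 = 6.5 h.

duration ≈ 6.5 h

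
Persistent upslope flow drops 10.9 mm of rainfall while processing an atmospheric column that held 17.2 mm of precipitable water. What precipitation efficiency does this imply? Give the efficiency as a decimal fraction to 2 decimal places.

ε ≈ 0.63

ε = rainfall / PW = 10.9 / 17.2 = 0.63.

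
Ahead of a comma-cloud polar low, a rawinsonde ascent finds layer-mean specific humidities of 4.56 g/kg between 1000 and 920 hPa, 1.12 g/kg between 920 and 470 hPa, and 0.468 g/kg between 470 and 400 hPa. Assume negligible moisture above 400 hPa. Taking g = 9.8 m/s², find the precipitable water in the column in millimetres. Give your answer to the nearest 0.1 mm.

PW ≈ 9.2 mm

Precipitable water is the column-integrated vapour mass per unit area: PW = (1/g) Σ q̄ Δp, with q in kg/kg and Δp in Pa (1 kg/m² of water = 1 mm).
Layer 1000–920 hPa: Δp = 80 hPa = 8000 Pa, q̄ = 0.00456 kg/kg → 0.00456 × 8000 / 9.8 = 3.72 mm
Layer 920–470 hPa: Δp = 450 hPa = 45000 Pa, q̄ = 0.00112 kg/kg → 0.00112 × 45000 / 9.8 = 5.14 mm
Layer 470–400 hPa: Δp = 70 hPa = 7000 Pa, q̄ = 0.000468 kg/kg → 0.000468 × 7000 / 9.8 = 0.33 mm
PW = 3.72 + 5.14 + 0.33 = 9.19 ≈ 9.2 mm.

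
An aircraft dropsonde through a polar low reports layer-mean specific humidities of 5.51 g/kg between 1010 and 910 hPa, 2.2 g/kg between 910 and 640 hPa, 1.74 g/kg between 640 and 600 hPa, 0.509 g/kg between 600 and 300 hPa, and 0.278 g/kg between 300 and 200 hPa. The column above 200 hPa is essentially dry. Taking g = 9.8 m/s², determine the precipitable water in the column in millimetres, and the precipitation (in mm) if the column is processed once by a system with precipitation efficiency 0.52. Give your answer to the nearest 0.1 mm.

PW ≈ 14.2 mm; precipitation ≈ 7.4 mm

Precipitable water is the column-integrated vapour mass per unit area: PW = (1/g) Σ q̄ Δp, with q in kg/kg and Δp in Pa (1 kg/m² of water = 1 mm).
Layer 1010–910 hPa: Δp = 100 hPa = 10000 Pa, q̄ = 0.00551 kg/kg → 0.00551 × 10000 / 9.8 = 5.62 mm
Layer 910–640 hPa: Δp = 270 hPa = 27000 Pa, q̄ = 0.0022 kg/kg → 0.0022 × 27000 / 9.8 = 6.06 mm
Layer 640–600 hPa: Δp = 40 hPa = 4000 Pa, q̄ = 0.00174 kg/kg → 0.00174 × 4000 / 9.8 = 0.71 mm
Layer 600–300 hPa: Δp = 300 hPa = 30000 Pa, q̄ = 0.000509 kg/kg → 0.000509 × 30000 / 9.8 = 1.56 mm
Layer 300–200 hPa: Δp = 100 hPa = 10000 Pa, q̄ = 0.000278 kg/kg → 0.000278 × 10000 / 9.8 = 0.28 mm
PW = 5.62 + 6.06 + 0.71 + 1.56 + 0.28 = 14.23 ≈ 14.2 mm.
Precipitation = ε × PW = 0.52 × 14.2 = 7.4 mm.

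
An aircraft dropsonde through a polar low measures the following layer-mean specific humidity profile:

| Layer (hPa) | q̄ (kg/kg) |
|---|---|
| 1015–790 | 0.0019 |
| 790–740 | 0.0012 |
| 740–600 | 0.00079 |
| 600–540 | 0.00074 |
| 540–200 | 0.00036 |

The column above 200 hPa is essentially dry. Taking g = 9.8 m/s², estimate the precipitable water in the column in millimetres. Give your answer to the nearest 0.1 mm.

PW ≈ 7.8 mm

Precipitable water is the column-integrated vapour mass per unit area: PW = (1/g) Σ q̄ Δp, with q in kg/kg and Δp in Pa (1 kg/m² of water = 1 mm).
Layer 1015–790 hPa: Δp = 225 hPa = 22500 Pa, q̄ = 0.0019 kg/kg → 0.0019 × 22500 / 9.8 = 4.36 mm
Layer 790–740 hPa: Δp = 50 hPa = 5000 Pa, q̄ = 0.0012 kg/kg → 0.0012 × 5000 / 9.8 = 0.61 mm
Layer 740–600 hPa: Δp = 140 hPa = 14000 Pa, q̄ = 0.00079 kg/kg → 0.00079 × 14000 / 9.8 = 1.13 mm
Layer 600–540 hPa: Δp = 60 hPa = 6000 Pa, q̄ = 0.00074 kg/kg → 0.00074 × 6000 / 9.8 = 0.45 mm
Layer 540–200 hPa: Δp = 340 hPa = 34000 Pa, q̄ = 0.00036 kg/kg → 0.00036 × 34000 / 9.8 = 1.25 mm
PW = 4.36 + 0.61 + 1.13 + 0.45 + 1.25 = 7.80 ≈ 7.8 mm.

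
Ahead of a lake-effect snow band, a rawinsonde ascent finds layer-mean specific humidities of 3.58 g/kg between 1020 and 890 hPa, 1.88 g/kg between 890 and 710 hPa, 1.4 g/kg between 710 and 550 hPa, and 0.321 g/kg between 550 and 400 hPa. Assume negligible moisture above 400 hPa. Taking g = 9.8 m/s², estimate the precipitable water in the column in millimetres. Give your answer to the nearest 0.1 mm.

PW ≈ 11.0 mm

Precipitable water is the column-integrated vapour mass per unit area: PW = (1/g) Σ q̄ Δp, with q in kg/kg and Δp in Pa (1 kg/m² of water = 1 mm).
Layer 1020–890 hPa: Δp = 130 hPa = 13000 Pa, q̄ = 0.00358 kg/kg → 0.00358 × 13000 / 9.8 = 4.75 mm
Layer 890–710 hPa: Δp = 180 hPa = 18000 Pa, q̄ = 0.00188 kg/kg → 0.00188 × 18000 / 9.8 = 3.45 mm
Layer 710–550 hPa: Δp = 160 hPa = 16000 Pa, q̄ = 0.0014 kg/kg → 0.0014 × 16000 / 9.8 = 2.29 mm
Layer 550–400 hPa: Δp = 150 hPa = 15000 Pa, q̄ = 0.000321 kg/kg → 0.000321 × 15000 / 9.8 = 0.49 mm
PW = 4.75 + 3.45 + 2.29 + 0.49 = 10.98 ≈ 11.0 mm.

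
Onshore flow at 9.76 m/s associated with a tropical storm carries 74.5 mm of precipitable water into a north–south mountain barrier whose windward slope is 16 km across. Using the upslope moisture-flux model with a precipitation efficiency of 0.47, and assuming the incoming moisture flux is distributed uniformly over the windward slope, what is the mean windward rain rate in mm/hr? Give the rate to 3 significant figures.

R ≈ 76.9 mm/hr

Incoming column moisture flux per unit ridge length: F = V × PW = 9.76 × 74.5 = 727.12 mm·m/s.
Spread over the 16 km slope with efficiency ε = 0.47: R = ε·F/W = 0.47 × 727.12 / 16000 m = 2.136e-02 mm/s.
R = 2.136e-02 × 3600 = 76.9 mm/hr.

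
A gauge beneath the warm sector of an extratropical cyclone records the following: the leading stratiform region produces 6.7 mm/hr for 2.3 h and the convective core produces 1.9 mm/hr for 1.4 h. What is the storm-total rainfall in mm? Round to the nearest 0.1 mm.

total ≈ 18.1 mm

Total = Σ Rᵢ Δtᵢ = 6.7 × 2.3 + 1.9 × 1.4
      = 15.41 + 2.66 = 18.1 mm.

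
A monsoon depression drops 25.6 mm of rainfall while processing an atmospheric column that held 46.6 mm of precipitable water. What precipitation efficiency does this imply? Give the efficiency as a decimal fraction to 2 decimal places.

ε ≈ 0.55

ε = rainfall / PW = 25.6 / 46.6 = 0.55.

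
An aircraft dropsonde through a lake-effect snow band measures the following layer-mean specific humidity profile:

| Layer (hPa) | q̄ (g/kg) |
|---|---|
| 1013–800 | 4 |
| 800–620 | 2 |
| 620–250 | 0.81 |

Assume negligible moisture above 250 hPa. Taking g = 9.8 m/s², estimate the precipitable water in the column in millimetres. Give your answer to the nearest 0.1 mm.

Precipitable water is the column-integrated vapour mass per unit area: PW = (1/g) Σ q̄ Δp, with q in kg/kg and Δp in Pa (1 kg/m² of water = 1 mm).
Layer 1013–800 hPa: Δp = 213 hPa = 21300 Pa, q̄ = 0.004 kg/kg → 0.004 × 21300 / 9.8 = 8.69 mm
Layer 800–620 hPa: Δp = 180 hPa = 18000 Pa, q̄ = 0.002 kg/kg → 0.002 × 18000 / 9.8 = 3.67 mm
Layer 620–250 hPa: Δp = 370 hPa = 37000 Pa, q̄ = 0.00081 kg/kg → 0.00081 × 37000 / 9.8 = 3.06 mm
PW = 8.69 + 3.67 + 3.06 = 15.42 ≈ 15.4 mm.

PW ≈ 15.4 mm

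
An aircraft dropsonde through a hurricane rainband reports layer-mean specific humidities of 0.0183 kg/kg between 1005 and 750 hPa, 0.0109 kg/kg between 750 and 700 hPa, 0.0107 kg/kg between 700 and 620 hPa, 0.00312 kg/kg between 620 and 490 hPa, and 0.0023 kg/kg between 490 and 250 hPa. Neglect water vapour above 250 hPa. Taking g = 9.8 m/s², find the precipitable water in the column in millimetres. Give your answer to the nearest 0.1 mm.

Precipitable water is the column-integrated vapour mass per unit area: PW = (1/g) Σ q̄ Δp, with q in kg/kg and Δp in Pa (1 kg/m² of water = 1 mm).
Layer 1005–750 hPa: Δp = 255 hPa = 25500 Pa, q̄ = 0.0183 kg/kg → 0.0183 × 25500 / 9.8 = 47.62 mm
Layer 750–700 hPa: Δp = 50 hPa = 5000 Pa, q̄ = 0.0109 kg/kg → 0.0109 × 5000 / 9.8 = 5.56 mm
Layer 700–620 hPa: Δp = 80 hPa = 8000 Pa, q̄ = 0.0107 kg/kg → 0.0107 × 8000 / 9.8 = 8.73 mm
Layer 620–490 hPa: Δp = 130 hPa = 13000 Pa, q̄ = 0.00312 kg/kg → 0.00312 × 13000 / 9.8 = 4.14 mm
Layer 490–250 hPa: Δp = 240 hPa = 24000 Pa, q̄ = 0.0023 kg/kg → 0.0023 × 24000 / 9.8 = 5.63 mm
PW = 47.62 + 5.56 + 8.73 + 4.14 + 5.63 = 71.68 ≈ 71.7 mm.

PW ≈ 71.7 mm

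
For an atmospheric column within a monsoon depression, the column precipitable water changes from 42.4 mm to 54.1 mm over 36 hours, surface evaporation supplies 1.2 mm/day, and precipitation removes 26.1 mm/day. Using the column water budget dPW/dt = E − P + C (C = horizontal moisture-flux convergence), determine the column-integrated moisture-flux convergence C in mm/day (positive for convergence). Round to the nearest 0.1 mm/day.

C ≈ 32.7 mm/day

dPW/dt = (54.1 − 42.4) mm / (36/24 day) = +7.800 mm/day.
C = dPW/dt − E + P = (+7.800) − 1.2 + 26.1 = 32.7 mm/day.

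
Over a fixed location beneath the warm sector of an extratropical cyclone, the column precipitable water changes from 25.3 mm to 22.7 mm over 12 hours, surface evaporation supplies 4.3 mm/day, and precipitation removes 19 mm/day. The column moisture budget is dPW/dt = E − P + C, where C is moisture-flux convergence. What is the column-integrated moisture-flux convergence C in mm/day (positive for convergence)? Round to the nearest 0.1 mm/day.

C ≈ 9.5 mm/day

dPW/dt = (22.7 − 25.3) mm / (12/24 day) = -5.200 mm/day.
C = dPW/dt − E + P = (-5.200) − 4.3 + 19 = 9.5 mm/day.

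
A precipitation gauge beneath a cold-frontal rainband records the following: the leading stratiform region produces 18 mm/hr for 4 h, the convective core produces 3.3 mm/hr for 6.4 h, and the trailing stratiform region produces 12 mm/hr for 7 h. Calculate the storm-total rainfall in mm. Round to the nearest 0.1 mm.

total ≈ 177.1 mm

Total = Σ Rᵢ Δtᵢ = 18 × 4 + 3.3 × 6.4 + 12 × 7
      = 72 + 21.12 + 84 = 177.1 mm.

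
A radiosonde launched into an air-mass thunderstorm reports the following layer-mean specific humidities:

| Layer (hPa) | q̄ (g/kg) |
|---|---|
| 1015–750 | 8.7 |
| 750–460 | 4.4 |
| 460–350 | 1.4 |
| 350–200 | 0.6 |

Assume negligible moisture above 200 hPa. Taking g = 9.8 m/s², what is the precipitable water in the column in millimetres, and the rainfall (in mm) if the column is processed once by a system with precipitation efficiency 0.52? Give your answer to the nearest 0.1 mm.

Precipitable water is the column-integrated vapour mass per unit area: PW = (1/g) Σ q̄ Δp, with q in kg/kg and Δp in Pa (1 kg/m² of water = 1 mm).
Layer 1015–750 hPa: Δp = 265 hPa = 26500 Pa, q̄ = 0.0087 kg/kg → 0.0087 × 26500 / 9.8 = 23.53 mm
Layer 750–460 hPa: Δp = 290 hPa = 29000 Pa, q̄ = 0.0044 kg/kg → 0.0044 × 29000 / 9.8 = 13.02 mm
Layer 460–350 hPa: Δp = 110 hPa = 11000 Pa, q̄ = 0.0014 kg/kg → 0.0014 × 11000 / 9.8 = 1.57 mm
Layer 350–200 hPa: Δp = 150 hPa = 15000 Pa, q̄ = 0.0006 kg/kg → 0.0006 × 15000 / 9.8 = 0.92 mm
PW = 23.53 + 13.02 + 1.57 + 0.92 = 39.04 ≈ 39.0 mm.
Rainfall = ε × PW = 0.52 × 39.0 = 20.3 mm.

PW ≈ 39.0 mm; rainfall ≈ 20.3 mm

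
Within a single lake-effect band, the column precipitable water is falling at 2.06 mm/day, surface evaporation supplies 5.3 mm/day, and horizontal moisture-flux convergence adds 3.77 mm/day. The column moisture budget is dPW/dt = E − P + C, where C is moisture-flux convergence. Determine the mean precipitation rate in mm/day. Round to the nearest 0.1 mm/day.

P ≈ 11.1 mm/day

dPW/dt = -2.06 mm/day.
P = E + C − dPW/dt = 5.3 + (3.77) − (-2.06) = 11.1 mm/day.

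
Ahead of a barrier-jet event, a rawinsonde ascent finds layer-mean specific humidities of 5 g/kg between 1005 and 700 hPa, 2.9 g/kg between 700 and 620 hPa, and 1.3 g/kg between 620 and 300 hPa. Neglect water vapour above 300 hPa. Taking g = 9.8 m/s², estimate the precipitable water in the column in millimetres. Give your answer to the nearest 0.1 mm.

Precipitable water is the column-integrated vapour mass per unit area: PW = (1/g) Σ q̄ Δp, with q in kg/kg and Δp in Pa (1 kg/m² of water = 1 mm).
Layer 1005–700 hPa: Δp = 305 hPa = 30500 Pa, q̄ = 0.005 kg/kg → 0.005 × 30500 / 9.8 = 15.56 mm
Layer 700–620 hPa: Δp = 80 hPa = 8000 Pa, q̄ = 0.0029 kg/kg → 0.0029 × 8000 / 9.8 = 2.37 mm
Layer 620–300 hPa: Δp = 320 hPa = 32000 Pa, q̄ = 0.0013 kg/kg → 0.0013 × 32000 / 9.8 = 4.24 mm
PW = 15.56 + 2.37 + 4.24 = 22.17 ≈ 22.2 mm.

PW ≈ 22.2 mm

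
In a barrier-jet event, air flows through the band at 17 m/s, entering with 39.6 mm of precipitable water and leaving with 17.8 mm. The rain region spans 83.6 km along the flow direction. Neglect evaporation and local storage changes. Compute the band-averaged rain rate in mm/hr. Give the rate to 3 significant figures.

Column moisture flux per unit crosswind length is F = V × PW.
Inflow: F_in = 17 × 39.6 = 673.2 mm·m/s
Outflow: F_out = 17 × 17.8 = 302.6 mm·m/s
Steady-state rate R = (F_in − F_out)/L = (673.2 − 302.6) / 83600 m = 4.433e-03 mm/s.
R = 4.433e-03 × 3600 = 16.0 mm/hr.

R ≈ 16.0 mm/hr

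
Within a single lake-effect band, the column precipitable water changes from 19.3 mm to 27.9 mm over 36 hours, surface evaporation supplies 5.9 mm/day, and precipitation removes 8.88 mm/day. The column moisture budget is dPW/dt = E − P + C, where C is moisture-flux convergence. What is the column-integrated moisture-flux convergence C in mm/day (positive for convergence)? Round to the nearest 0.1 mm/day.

C ≈ 8.7 mm/day

dPW/dt = (27.9 − 19.3) mm / (36/24 day) = +5.733 mm/day.
C = dPW/dt − E + P = (+5.733) − 5.9 + 8.88 = 8.7 mm/day.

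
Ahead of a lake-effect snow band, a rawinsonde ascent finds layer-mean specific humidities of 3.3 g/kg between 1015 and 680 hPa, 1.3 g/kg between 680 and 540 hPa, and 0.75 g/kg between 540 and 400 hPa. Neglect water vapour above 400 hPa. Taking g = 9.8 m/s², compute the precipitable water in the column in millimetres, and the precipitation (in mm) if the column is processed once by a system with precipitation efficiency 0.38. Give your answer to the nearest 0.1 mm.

Precipitable water is the column-integrated vapour mass per unit area: PW = (1/g) Σ q̄ Δp, with q in kg/kg and Δp in Pa (1 kg/m² of water = 1 mm).
Layer 1015–680 hPa: Δp = 335 hPa = 33500 Pa, q̄ = 0.0033 kg/kg → 0.0033 × 33500 / 9.8 = 11.28 mm
Layer 680–540 hPa: Δp = 140 hPa = 14000 Pa, q̄ = 0.0013 kg/kg → 0.0013 × 14000 / 9.8 = 1.86 mm
Layer 540–400 hPa: Δp = 140 hPa = 14000 Pa, q̄ = 0.00075 kg/kg → 0.00075 × 14000 / 9.8 = 1.07 mm
PW = 11.28 + 1.86 + 1.07 = 14.21 ≈ 14.2 mm.
Precipitation = ε × PW = 0.38 × 14.2 = 5.4 mm.

PW ≈ 14.2 mm; precipitation ≈ 5.4 mm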